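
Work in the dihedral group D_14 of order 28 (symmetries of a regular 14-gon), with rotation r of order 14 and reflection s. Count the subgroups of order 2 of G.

15

|G| = 28 and 2 | 28, so subgroups of order 2 are possible by Lagrange.
The subgroups of order 2 are: {e, r^10s}; {e, r^11s}; {e, r^12s}; {e, r^13s}; … (15 in all).
So G has 15 subgroups of order 2.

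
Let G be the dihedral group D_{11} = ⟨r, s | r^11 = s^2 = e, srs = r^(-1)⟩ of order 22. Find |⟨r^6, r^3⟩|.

|⟨r^6⟩| = 11 and |⟨r^3⟩| = 11, so |H| is a multiple of lcm(11, 11) = 11 and divides |G| = 22.
Closing under the operation: H = {e, r, r^2, r^3, r^4, r^5, r^6, r^7, r^8, r^9, r^10}, so |H| = 11.

11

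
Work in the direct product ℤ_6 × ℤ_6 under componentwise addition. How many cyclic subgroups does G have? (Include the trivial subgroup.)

20

Group the elements of G by the cyclic subgroup they generate; each cyclic subgroup of order d accounts for φ(d) elements.
Cyclic subgroups by order — order 1: 1; order 2: 3; order 3: 4; order 6: 12.
Total: 20.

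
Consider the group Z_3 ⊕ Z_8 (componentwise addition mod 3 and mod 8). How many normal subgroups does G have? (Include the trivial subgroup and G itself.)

8

G is abelian, so every subgroup is normal.
G has 8 subgroups in total, hence 8 normal subgroups.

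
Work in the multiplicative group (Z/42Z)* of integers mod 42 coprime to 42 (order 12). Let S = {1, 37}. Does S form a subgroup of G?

No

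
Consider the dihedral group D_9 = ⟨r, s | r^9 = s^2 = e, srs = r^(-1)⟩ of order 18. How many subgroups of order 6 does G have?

|G| = 18 and 6 | 18, so subgroups of order 6 are possible by Lagrange.
The subgroups of order 6 are: {e, r^3, r^6, r^2s, r^5s, r^8s}; {e, r^3, r^6, s, r^3s, r^6s}; {e, r^3, r^6, rs, r^4s, r^7s}.
So G has 3 subgroups of order 6.

3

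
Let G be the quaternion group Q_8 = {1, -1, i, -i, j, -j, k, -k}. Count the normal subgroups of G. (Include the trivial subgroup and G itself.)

6

G has 6 subgroups. Checking conjugation-invariance by order — order 1: 1/1 normal; order 2: 1/1 normal; order 4: 3/3 normal; order 8: 1/1 normal.
Total normal subgroups: 6.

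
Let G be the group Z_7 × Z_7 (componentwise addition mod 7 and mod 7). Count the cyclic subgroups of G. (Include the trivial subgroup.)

9

Each element a generates a cyclic subgroup ⟨a⟩; distinct elements may generate the same one (a cyclic group of order d has φ(d) generators).
Cyclic subgroups by order — order 1: 1; order 7: 8.
Total: 9.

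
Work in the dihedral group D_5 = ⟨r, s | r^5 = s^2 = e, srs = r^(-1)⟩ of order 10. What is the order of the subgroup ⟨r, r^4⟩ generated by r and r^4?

|⟨r⟩| = 5 and |⟨r^4⟩| = 5, so |H| is a multiple of lcm(5, 5) = 5 and divides |G| = 10.
Closing under the operation: H = {e, r, r^2, r^3, r^4}, so |H| = 5.

5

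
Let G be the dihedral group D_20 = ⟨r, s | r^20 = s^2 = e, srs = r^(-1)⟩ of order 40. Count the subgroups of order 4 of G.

|G| = 40 and 4 | 40, so subgroups of order 4 are possible by Lagrange.
The subgroups of order 4 are: {e, r^10, s, r^10s}; {e, r^10, rs, r^11s}; {e, r^10, r^2s, r^12s}; {e, r^10, r^3s, r^13s}; … (11 in all).
So G has 11 subgroups of order 4.

11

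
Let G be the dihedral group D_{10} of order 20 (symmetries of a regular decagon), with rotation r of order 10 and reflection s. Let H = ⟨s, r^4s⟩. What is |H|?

10

|⟨s⟩| = 2 and |⟨r^4s⟩| = 2, so |H| is a multiple of lcm(2, 2) = 2 and divides |G| = 20.
Closing under the operation: H = {e, r^2, r^4, r^6, r^8, s, r^2s, r^4s, r^6s, r^8s}, so |H| = 10.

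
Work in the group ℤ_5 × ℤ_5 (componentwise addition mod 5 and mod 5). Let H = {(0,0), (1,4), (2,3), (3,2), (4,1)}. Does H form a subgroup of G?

|H| = 5 divides |G| = 25, consistent with Lagrange.
H contains the identity, every element's inverse is in H, and H is closed under +: it is a subgroup.
In fact H = ⟨(2,3)⟩.

Yes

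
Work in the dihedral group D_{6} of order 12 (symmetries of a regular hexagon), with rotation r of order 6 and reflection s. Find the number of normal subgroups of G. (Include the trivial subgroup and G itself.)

7

G has 16 subgroups. Checking conjugation-invariance by order — order 1: 1/1 normal; order 2: 1/7 normal; order 3: 1/1 normal; order 4: 0/3 normal; order 6: 3/3 normal; order 12: 1/1 normal.
Total normal subgroups: 7.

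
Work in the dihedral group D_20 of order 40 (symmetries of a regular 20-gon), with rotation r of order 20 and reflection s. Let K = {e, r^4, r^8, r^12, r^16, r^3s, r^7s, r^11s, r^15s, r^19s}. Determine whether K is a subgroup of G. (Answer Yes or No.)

|K| = 10 divides |G| = 40, consistent with Lagrange.
K contains the identity, every element's inverse is in K, and K is closed under ·: it is a subgroup.

Yes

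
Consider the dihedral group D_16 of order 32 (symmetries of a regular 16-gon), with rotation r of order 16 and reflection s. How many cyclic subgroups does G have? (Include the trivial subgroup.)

Group the elements of G by the cyclic subgroup they generate; each cyclic subgroup of order d accounts for φ(d) elements.
Cyclic subgroups by order — order 1: 1; order 2: 17; order 4: 1; order 8: 1; order 16: 1.
Total: 21.

21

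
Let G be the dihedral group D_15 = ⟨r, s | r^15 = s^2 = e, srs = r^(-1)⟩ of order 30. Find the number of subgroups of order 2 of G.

|G| = 30 and 2 | 30, so subgroups of order 2 are possible by Lagrange.
The subgroups of order 2 are: {e, r^10s}; {e, r^11s}; {e, r^12s}; {e, r^13s}; … (15 in all).
So G has 15 subgroups of order 2.

15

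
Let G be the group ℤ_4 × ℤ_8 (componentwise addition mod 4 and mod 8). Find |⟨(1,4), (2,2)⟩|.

16

|⟨(1,4)⟩| = 4 and |⟨(2,2)⟩| = 4, so |H| is a multiple of lcm(4, 4) = 4 and divides |G| = 32.
Closing under the operation: H = {(0,0), (0,2), (0,4), (0,6), (1,0), (1,2), (1,4), (1,6), (2,0), (2,2), (2,4), (2,6), (3,0), (3,2), (3,4), (3,6)}, so |H| = 16.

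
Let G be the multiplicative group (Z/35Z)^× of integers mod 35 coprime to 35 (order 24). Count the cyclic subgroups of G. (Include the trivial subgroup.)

Each element a generates a cyclic subgroup ⟨a⟩; distinct elements may generate the same one (a cyclic group of order d has φ(d) generators).
Cyclic subgroups by order — order 1: 1; order 2: 3; order 3: 1; order 4: 2; order 6: 3; order 12: 2.
Total: 12.

12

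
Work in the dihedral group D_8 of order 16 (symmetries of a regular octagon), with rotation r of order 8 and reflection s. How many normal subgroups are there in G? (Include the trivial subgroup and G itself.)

G has 19 subgroups. Checking conjugation-invariance by order — order 1: 1/1 normal; order 2: 1/9 normal; order 4: 1/5 normal; order 8: 3/3 normal; order 16: 1/1 normal.
Total normal subgroups: 7.

7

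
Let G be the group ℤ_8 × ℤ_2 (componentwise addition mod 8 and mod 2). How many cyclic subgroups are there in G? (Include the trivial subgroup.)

8

A cyclic subgroup of order d is generated by each of its φ(d) elements of order d, so the cyclic subgroups of order d number (#elements of order d)/φ(d).
Cyclic subgroups by order — order 1: 1; order 2: 3; order 4: 2; order 8: 2.
Total: 8.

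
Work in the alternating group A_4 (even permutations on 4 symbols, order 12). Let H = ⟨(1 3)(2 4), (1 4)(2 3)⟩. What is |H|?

4

|⟨(1 3)(2 4)⟩| = 2 and |⟨(1 4)(2 3)⟩| = 2, so |H| is a multiple of lcm(2, 2) = 2 and divides |G| = 12.
Closing under the operation: H = {e, (1 2)(3 4), (1 3)(2 4), (1 4)(2 3)}, so |H| = 4.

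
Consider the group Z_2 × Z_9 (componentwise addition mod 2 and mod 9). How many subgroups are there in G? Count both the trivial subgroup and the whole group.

6

|G| = 18, so by Lagrange every subgroup order divides 18. Divisors: 1, 2, 3, 6, 9, 18.
Subgroups by order — order 1: 1; order 2: 1; order 3: 1; order 6: 1; order 9: 1; order 18: 1.
Total: 1 + 1 + 1 + 1 + 1 + 1 = 6.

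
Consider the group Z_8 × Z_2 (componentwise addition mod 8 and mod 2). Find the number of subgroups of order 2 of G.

|G| = 16 and 2 | 16, so subgroups of order 2 are possible by Lagrange.
The subgroups of order 2 are: {(0,0), (0,1)}; {(0,0), (4,0)}; {(0,0), (4,1)}.
So G has 3 subgroups of order 2.

3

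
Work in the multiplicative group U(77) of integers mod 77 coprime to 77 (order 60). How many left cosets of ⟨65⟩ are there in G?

10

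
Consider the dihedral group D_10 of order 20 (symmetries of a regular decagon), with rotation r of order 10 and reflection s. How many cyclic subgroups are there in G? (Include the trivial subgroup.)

14

Each element a generates a cyclic subgroup ⟨a⟩; distinct elements may generate the same one (a cyclic group of order d has φ(d) generators).
Cyclic subgroups by order — order 1: 1; order 2: 11; order 5: 1; order 10: 1.
Total: 14.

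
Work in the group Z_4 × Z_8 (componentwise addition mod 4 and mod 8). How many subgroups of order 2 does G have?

3

|G| = 32 and 2 | 32, so subgroups of order 2 are possible by Lagrange.
The subgroups of order 2 are: {(0,0), (0,4)}; {(0,0), (2,0)}; {(0,0), (2,4)}.
So G has 3 subgroups of order 2.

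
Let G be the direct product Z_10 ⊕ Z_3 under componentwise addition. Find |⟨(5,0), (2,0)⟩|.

|⟨(5,0)⟩| = 2 and |⟨(2,0)⟩| = 5, so |H| is a multiple of lcm(2, 5) = 10 and divides |G| = 30.
Closing under the operation: H = {(0,0), (1,0), (2,0), (3,0), (4,0), (5,0), (6,0), (7,0), (8,0), (9,0)}, so |H| = 10.

10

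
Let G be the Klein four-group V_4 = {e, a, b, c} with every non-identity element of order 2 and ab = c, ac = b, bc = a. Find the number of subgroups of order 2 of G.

|G| = 4 and 2 | 4, so subgroups of order 2 are possible by Lagrange.
The subgroups of order 2 are: {e, a}; {e, b}; {e, c}.
So G has 3 subgroups of order 2.

3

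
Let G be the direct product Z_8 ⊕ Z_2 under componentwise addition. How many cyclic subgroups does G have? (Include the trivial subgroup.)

A cyclic subgroup of order d is generated by each of its φ(d) elements of order d, so the cyclic subgroups of order d number (#elements of order d)/φ(d).
Cyclic subgroups by order — order 1: 1; order 2: 3; order 4: 2; order 8: 2.
Total: 8.

8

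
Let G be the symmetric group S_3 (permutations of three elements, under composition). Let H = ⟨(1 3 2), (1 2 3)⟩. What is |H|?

3

|⟨(1 3 2)⟩| = 3 and |⟨(1 2 3)⟩| = 3, so |H| is a multiple of lcm(3, 3) = 3 and divides |G| = 6.
Closing under the operation: H = {e, (1 2 3), (1 3 2)}, so |H| = 3.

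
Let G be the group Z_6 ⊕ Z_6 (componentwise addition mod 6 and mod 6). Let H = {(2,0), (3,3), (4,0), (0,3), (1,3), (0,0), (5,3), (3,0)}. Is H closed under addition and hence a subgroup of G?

|H| = 8 does not divide |G| = 36, so by Lagrange H is not a subgroup.

No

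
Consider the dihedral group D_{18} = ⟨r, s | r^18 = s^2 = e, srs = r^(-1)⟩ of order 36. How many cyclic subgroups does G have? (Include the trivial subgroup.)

Each element a generates a cyclic subgroup ⟨a⟩; distinct elements may generate the same one (a cyclic group of order d has φ(d) generators).
Cyclic subgroups by order — order 1: 1; order 2: 19; order 3: 1; order 6: 1; order 9: 1; order 18: 1.
Total: 24.

24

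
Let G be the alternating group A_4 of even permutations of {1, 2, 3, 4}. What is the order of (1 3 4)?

Computing powers of (1 3 4): the smallest k with ((1 3 4))^k = e is k = 3.

3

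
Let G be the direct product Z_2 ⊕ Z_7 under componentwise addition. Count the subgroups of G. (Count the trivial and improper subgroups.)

|G| = 14, so by Lagrange every subgroup order divides 14. Divisors: 1, 2, 7, 14.
Subgroups by order — order 1: 1; order 2: 1; order 7: 1; order 14: 1.
Total: 1 + 1 + 1 + 1 = 4.

4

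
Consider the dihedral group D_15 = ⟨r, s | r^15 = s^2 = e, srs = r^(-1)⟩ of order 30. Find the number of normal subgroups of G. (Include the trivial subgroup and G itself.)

G has 28 subgroups. Checking conjugation-invariance by order — order 1: 1/1 normal; order 2: 0/15 normal; order 3: 1/1 normal; order 5: 1/1 normal; order 6: 0/5 normal; order 10: 0/3 normal; order 15: 1/1 normal; order 30: 1/1 normal.
Total normal subgroups: 5.

5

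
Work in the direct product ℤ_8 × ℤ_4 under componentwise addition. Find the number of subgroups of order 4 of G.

7

|G| = 32 and 4 | 32, so subgroups of order 4 are possible by Lagrange.
The subgroups of order 4 are: {(0,0), (0,1), (0,2), (0,3)}; {(0,0), (0,2), (4,0), (4,2)}; {(0,0), (0,2), (4,1), (4,3)}; {(0,0), (2,0), (4,0), (6,0)}; … (7 in all).
So G has 7 subgroups of order 4.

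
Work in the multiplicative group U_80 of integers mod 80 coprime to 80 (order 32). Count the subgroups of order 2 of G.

|G| = 32 and 2 | 32, so subgroups of order 2 are possible by Lagrange.
The subgroups of order 2 are: {1, 31}; {1, 39}; {1, 41}; {1, 49}; … (7 in all).
So G has 7 subgroups of order 2.

7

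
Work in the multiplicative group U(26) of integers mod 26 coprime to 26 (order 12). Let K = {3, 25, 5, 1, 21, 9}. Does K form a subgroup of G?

No

Closure fails: 3 · 21 = 11 ∉ K. So K is not a subgroup.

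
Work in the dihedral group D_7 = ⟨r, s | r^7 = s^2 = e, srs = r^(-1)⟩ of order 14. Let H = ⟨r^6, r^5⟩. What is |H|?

7

|⟨r^6⟩| = 7 and |⟨r^5⟩| = 7, so |H| is a multiple of lcm(7, 7) = 7 and divides |G| = 14.
Closing under the operation: H = {e, r, r^2, r^3, r^4, r^5, r^6}, so |H| = 7.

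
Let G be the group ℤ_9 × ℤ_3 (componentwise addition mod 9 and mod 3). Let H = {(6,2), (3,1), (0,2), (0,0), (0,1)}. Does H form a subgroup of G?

|H| = 5 does not divide |G| = 27, so by Lagrange H is not a subgroup.

No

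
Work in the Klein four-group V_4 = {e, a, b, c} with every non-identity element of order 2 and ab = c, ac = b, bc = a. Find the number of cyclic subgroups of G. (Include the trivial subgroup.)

4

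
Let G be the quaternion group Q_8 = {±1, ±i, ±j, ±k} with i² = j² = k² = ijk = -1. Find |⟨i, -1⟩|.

4

|⟨i⟩| = 4 and |⟨-1⟩| = 2, so |H| is a multiple of lcm(4, 2) = 4 and divides |G| = 8.
Closing under the operation: H = {1, -1, i, -i}, so |H| = 4.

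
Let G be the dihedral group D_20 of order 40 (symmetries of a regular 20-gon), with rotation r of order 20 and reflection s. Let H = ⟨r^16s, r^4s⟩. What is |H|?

|⟨r^16s⟩| = 2 and |⟨r^4s⟩| = 2, so |H| is a multiple of lcm(2, 2) = 2 and divides |G| = 40.
Closing under the operation: H = {e, r^4, r^8, r^12, r^16, s, r^4s, r^8s, r^12s, r^16s}, so |H| = 10.

10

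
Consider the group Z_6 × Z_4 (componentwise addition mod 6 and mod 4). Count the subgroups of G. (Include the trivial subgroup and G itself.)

|G| = 24, so by Lagrange every subgroup order divides 24. Divisors: 1, 2, 3, 4, 6, 8, 12, 24.
Subgroups by order — order 1: 1; order 2: 3; order 3: 1; order 4: 3; order 6: 3; order 8: 1; order 12: 3; order 24: 1.
Total: 1 + 3 + 1 + 3 + 3 + 1 + 3 + 1 = 16.

16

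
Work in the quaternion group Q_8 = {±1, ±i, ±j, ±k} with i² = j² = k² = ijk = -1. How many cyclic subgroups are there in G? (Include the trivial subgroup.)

Each element a generates a cyclic subgroup ⟨a⟩; distinct elements may generate the same one (a cyclic group of order d has φ(d) generators).
Cyclic subgroups by order — order 1: 1; order 2: 1; order 4: 3.
Total: 5.

5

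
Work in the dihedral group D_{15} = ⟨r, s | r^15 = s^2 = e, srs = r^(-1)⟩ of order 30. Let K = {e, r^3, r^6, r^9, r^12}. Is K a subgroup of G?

|K| = 5 divides |G| = 30, consistent with Lagrange.
K contains the identity, every element's inverse is in K, and K is closed under ·: it is a subgroup.
In fact K = ⟨r^9⟩.

Yes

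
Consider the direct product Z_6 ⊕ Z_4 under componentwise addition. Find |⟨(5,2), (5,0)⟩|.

12

|⟨(5,2)⟩| = 6 and |⟨(5,0)⟩| = 6, so |H| is a multiple of lcm(6, 6) = 6 and divides |G| = 24.
Closing under the operation: H = {(0,0), (0,2), (1,0), (1,2), (2,0), (2,2), (3,0), (3,2), (4,0), (4,2), (5,0), (5,2)}, so |H| = 12.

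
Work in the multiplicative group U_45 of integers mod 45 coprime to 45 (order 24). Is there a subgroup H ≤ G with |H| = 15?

15 does not divide |G| = 24, so by Lagrange no subgroup of order 15 exists.

No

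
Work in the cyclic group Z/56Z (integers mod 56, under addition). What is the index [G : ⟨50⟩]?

|⟨50⟩| = 28 and |G| = 56.
By Lagrange, [G : H] = |G|/|H| = 56/28 = 2.

2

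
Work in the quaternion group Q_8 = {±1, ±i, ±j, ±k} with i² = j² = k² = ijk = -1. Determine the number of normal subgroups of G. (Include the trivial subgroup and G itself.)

6

G has 6 subgroups. Checking conjugation-invariance by order — order 1: 1/1 normal; order 2: 1/1 normal; order 4: 3/3 normal; order 8: 1/1 normal.
Total normal subgroups: 6.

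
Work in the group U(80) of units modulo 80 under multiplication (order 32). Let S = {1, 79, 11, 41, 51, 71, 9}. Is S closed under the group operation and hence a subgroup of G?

No

|S| = 7 does not divide |G| = 32, so by Lagrange S is not a subgroup.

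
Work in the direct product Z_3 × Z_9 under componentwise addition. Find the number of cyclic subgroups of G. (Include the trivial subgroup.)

Group the elements of G by the cyclic subgroup they generate; each cyclic subgroup of order d accounts for φ(d) elements.
Cyclic subgroups by order — order 1: 1; order 3: 4; order 9: 3.
Total: 8.

8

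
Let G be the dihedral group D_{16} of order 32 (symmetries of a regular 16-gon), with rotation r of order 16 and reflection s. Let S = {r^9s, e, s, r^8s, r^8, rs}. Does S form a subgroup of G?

No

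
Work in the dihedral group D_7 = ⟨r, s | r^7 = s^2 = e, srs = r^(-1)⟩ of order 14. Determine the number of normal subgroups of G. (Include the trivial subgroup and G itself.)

G has 10 subgroups. Checking conjugation-invariance by order — order 1: 1/1 normal; order 2: 0/7 normal; order 7: 1/1 normal; order 14: 1/1 normal.
Total normal subgroups: 3.

3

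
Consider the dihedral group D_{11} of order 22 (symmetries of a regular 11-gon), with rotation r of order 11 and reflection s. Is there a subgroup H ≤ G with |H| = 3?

No

3 does not divide |G| = 22, so by Lagrange no subgroup of order 3 exists.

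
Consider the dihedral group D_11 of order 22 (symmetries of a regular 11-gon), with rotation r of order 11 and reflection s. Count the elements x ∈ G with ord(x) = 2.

Enumerating element orders in G gives 11 elements of order 2.

11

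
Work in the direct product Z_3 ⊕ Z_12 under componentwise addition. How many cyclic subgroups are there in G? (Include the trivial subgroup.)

Group the elements of G by the cyclic subgroup they generate; each cyclic subgroup of order d accounts for φ(d) elements.
Cyclic subgroups by order — order 1: 1; order 2: 1; order 3: 4; order 4: 1; order 6: 4; order 12: 4.
Total: 15.

15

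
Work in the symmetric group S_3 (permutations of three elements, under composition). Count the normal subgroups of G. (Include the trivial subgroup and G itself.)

G has 6 subgroups. Checking conjugation-invariance by order — order 1: 1/1 normal; order 2: 0/3 normal; order 3: 1/1 normal; order 6: 1/1 normal.
Total normal subgroups: 3.

3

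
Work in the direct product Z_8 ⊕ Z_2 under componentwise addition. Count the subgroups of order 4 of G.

|G| = 16 and 4 | 16, so subgroups of order 4 are possible by Lagrange.
The subgroups of order 4 are: {(0,0), (0,1), (4,0), (4,1)}; {(0,0), (2,0), (4,0), (6,0)}; {(0,0), (2,1), (4,0), (6,1)}.
So G has 3 subgroups of order 4.

3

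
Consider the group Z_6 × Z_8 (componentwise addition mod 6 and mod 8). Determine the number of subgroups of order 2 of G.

|G| = 48 and 2 | 48, so subgroups of order 2 are possible by Lagrange.
The subgroups of order 2 are: {(0,0), (0,4)}; {(0,0), (3,0)}; {(0,0), (3,4)}.
So G has 3 subgroups of order 2.

3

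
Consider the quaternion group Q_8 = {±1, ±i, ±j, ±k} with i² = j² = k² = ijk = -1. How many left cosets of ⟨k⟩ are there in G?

2

|⟨k⟩| = 4 and |G| = 8.
By Lagrange, [G : H] = |G|/|H| = 8/4 = 2.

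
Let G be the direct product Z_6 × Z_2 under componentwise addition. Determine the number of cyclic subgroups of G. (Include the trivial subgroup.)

Each element a generates a cyclic subgroup ⟨a⟩; distinct elements may generate the same one (a cyclic group of order d has φ(d) generators).
Cyclic subgroups by order — order 1: 1; order 2: 3; order 3: 1; order 6: 3.
Total: 8.

8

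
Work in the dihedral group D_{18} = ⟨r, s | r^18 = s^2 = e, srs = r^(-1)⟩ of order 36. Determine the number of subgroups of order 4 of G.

9

|G| = 36 and 4 | 36, so subgroups of order 4 are possible by Lagrange.
The subgroups of order 4 are: {e, r^9, rs, r^10s}; {e, r^9, r^2s, r^11s}; {e, r^9, r^3s, r^12s}; {e, r^9, r^4s, r^13s}; … (9 in all).
So G has 9 subgroups of order 4.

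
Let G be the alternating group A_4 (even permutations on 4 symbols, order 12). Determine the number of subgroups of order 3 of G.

4

|G| = 12 and 3 | 12, so subgroups of order 3 are possible by Lagrange.
The subgroups of order 3 are: {e, (1 2 3), (1 3 2)}; {e, (1 2 4), (1 4 2)}; {e, (1 3 4), (1 4 3)}; {e, (2 3 4), (2 4 3)}.
So G has 4 subgroups of order 3.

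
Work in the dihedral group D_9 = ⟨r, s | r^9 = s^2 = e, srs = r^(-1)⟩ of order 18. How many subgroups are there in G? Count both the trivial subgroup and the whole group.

|G| = 18, so by Lagrange every subgroup order divides 18. Divisors: 1, 2, 3, 6, 9, 18.
Subgroups by order — order 1: 1; order 2: 9; order 3: 1; order 6: 3; order 9: 1; order 18: 1.
Total: 1 + 9 + 1 + 3 + 1 + 1 = 16.

16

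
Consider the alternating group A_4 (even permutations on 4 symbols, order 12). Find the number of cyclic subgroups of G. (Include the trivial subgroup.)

8

Group the elements of G by the cyclic subgroup they generate; each cyclic subgroup of order d accounts for φ(d) elements.
Cyclic subgroups by order — order 1: 1; order 2: 3; order 3: 4.
Total: 8.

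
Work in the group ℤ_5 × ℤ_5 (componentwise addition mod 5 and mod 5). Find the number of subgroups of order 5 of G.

|G| = 25 and 5 | 25, so subgroups of order 5 are possible by Lagrange.
The subgroups of order 5 are: {(0,0), (0,1), (0,2), (0,3), (0,4)}; {(0,0), (1,0), (2,0), (3,0), (4,0)}; {(0,0), (1,1), (2,2), (3,3), (4,4)}; {(0,0), (1,2), (2,4), (3,1), (4,3)}; … (6 in all).
So G has 6 subgroups of order 5.

6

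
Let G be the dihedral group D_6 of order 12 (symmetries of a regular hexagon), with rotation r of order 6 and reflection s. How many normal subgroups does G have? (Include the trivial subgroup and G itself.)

7

G has 16 subgroups. Checking conjugation-invariance by order — order 1: 1/1 normal; order 2: 1/7 normal; order 3: 1/1 normal; order 4: 0/3 normal; order 6: 3/3 normal; order 12: 1/1 normal.
Total normal subgroups: 7.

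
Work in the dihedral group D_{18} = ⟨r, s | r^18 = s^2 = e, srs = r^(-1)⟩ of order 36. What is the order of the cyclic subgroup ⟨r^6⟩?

Computing powers of r^6: the smallest k with (r^6)^k = e is k = 3.

3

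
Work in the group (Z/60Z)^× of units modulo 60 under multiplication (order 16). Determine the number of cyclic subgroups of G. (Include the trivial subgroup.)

12

A cyclic subgroup of order d is generated by each of its φ(d) elements of order d, so the cyclic subgroups of order d number (#elements of order d)/φ(d).
Cyclic subgroups by order — order 1: 1; order 2: 7; order 4: 4.
Total: 12.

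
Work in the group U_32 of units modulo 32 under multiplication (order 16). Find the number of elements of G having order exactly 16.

0

No element of G has order 16 (even though 16 | 16).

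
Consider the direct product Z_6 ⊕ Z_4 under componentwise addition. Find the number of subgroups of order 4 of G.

3

|G| = 24 and 4 | 24, so subgroups of order 4 are possible by Lagrange.
The subgroups of order 4 are: {(0,0), (0,1), (0,2), (0,3)}; {(0,0), (0,2), (3,0), (3,2)}; {(0,0), (0,2), (3,1), (3,3)}.
So G has 3 subgroups of order 4.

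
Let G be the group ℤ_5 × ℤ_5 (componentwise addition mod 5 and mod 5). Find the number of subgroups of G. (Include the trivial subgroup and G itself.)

8

|G| = 25, so by Lagrange every subgroup order divides 25. Divisors: 1, 5, 25.
Subgroups by order — order 1: 1; order 5: 6; order 25: 1.
Total: 1 + 6 + 1 = 8.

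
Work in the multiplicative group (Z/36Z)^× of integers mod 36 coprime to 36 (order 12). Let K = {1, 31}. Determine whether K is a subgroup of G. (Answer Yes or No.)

No

31 ∈ K but its inverse 7 ∉ K, so K is not a subgroup.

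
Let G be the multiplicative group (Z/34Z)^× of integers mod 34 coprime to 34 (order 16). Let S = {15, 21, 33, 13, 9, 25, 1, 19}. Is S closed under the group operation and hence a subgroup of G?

Yes

|S| = 8 divides |G| = 16, consistent with Lagrange.
S contains the identity, every element's inverse is in S, and S is closed under ·: it is a subgroup.
In fact S = ⟨9⟩.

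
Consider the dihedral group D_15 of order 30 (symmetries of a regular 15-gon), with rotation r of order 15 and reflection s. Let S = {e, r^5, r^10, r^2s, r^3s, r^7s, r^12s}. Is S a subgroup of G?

|S| = 7 does not divide |G| = 30, so by Lagrange S is not a subgroup.

No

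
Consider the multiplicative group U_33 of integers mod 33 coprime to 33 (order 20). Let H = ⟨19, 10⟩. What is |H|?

|⟨19⟩| = 10 and |⟨10⟩| = 2, so |H| is a multiple of lcm(10, 2) = 10 and divides |G| = 20.
Closing under the operation: H = {1, 4, 7, 10, 13, 16, 19, 25, 28, 31}, so |H| = 10.

10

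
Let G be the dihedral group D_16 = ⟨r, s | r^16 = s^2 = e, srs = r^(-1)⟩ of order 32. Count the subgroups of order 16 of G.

3

|G| = 32 and 16 | 32, so subgroups of order 16 are possible by Lagrange.
The subgroups of order 16 are: {e, r, r^2, r^3, r^4, r^5, r^6, r^7, r^8, r^9, r^10, r^11, r^12, r^13, r^14, r^15}; {e, r^2, r^4, r^6, r^8, r^10, r^12, r^14, s, r^2s, r^4s, r^6s, r^8s, r^10s, r^12s, r^14s}; {e, r^2, r^4, r^6, r^8, r^10, r^12, r^14, rs, r^3s, r^5s, r^7s, r^9s, r^11s, r^13s, r^15s}.
So G has 3 subgroups of order 16.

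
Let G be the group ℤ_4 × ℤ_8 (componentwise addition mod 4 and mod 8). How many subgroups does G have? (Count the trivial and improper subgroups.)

|G| = 32, so by Lagrange every subgroup order divides 32. Divisors: 1, 2, 4, 8, 16, 32.
Subgroups by order — order 1: 1; order 2: 3; order 4: 7; order 8: 7; order 16: 3; order 32: 1.
Total: 1 + 3 + 7 + 7 + 3 + 1 = 22.

22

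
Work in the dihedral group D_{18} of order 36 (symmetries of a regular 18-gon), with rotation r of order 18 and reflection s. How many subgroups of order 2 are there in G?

19

|G| = 36 and 2 | 36, so subgroups of order 2 are possible by Lagrange.
The subgroups of order 2 are: {e, r^10s}; {e, r^11s}; {e, r^12s}; {e, r^13s}; … (19 in all).
So G has 19 subgroups of order 2.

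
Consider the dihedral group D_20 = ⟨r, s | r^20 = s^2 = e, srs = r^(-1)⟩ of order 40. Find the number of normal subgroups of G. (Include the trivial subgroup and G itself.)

G has 48 subgroups. Checking conjugation-invariance by order — order 1: 1/1 normal; order 2: 1/21 normal; order 4: 1/11 normal; order 5: 1/1 normal; order 8: 0/5 normal; order 10: 1/5 normal; order 20: 3/3 normal; order 40: 1/1 normal.
Total normal subgroups: 9.

9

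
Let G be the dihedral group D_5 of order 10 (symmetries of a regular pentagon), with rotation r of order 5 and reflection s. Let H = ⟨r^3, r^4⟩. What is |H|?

|⟨r^3⟩| = 5 and |⟨r^4⟩| = 5, so |H| is a multiple of lcm(5, 5) = 5 and divides |G| = 10.
Closing under the operation: H = {e, r, r^2, r^3, r^4}, so |H| = 5.

5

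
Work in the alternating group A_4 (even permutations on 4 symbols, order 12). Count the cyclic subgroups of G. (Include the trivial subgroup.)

8

A cyclic subgroup of order d is generated by each of its φ(d) elements of order d, so the cyclic subgroups of order d number (#elements of order d)/φ(d).
Cyclic subgroups by order — order 1: 1; order 2: 3; order 3: 4.
Total: 8.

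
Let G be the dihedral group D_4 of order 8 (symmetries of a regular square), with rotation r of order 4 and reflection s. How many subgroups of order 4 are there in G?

3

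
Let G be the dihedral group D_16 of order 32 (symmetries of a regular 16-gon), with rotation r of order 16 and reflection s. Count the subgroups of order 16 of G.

3

|G| = 32 and 16 | 32, so subgroups of order 16 are possible by Lagrange.
The subgroups of order 16 are: {e, r, r^2, r^3, r^4, r^5, r^6, r^7, r^8, r^9, r^10, r^11, r^12, r^13, r^14, r^15}; {e, r^2, r^4, r^6, r^8, r^10, r^12, r^14, s, r^2s, r^4s, r^6s, r^8s, r^10s, r^12s, r^14s}; {e, r^2, r^4, r^6, r^8, r^10, r^12, r^14, rs, r^3s, r^5s, r^7s, r^9s, r^11s, r^13s, r^15s}.
So G has 3 subgroups of order 16.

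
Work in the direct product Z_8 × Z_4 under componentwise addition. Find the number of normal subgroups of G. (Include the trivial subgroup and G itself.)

G is abelian, so every subgroup is normal.
G has 22 subgroups in total, hence 22 normal subgroups.

22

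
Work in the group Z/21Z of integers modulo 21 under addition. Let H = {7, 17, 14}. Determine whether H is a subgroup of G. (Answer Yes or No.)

No

The identity 0 ∉ H, so H is not a subgroup.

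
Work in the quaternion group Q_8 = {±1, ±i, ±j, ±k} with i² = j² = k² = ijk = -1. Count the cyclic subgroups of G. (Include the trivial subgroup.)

5

A cyclic subgroup of order d is generated by each of its φ(d) elements of order d, so the cyclic subgroups of order d number (#elements of order d)/φ(d).
Cyclic subgroups by order — order 1: 1; order 2: 1; order 4: 3.
Total: 5.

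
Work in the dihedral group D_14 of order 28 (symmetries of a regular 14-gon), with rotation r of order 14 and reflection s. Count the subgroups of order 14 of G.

|G| = 28 and 14 | 28, so subgroups of order 14 are possible by Lagrange.
The subgroups of order 14 are: {e, r, r^2, r^3, r^4, r^5, r^6, r^7, r^8, r^9, r^10, r^11, r^12, r^13}; {e, r^2, r^4, r^6, r^8, r^10, r^12, s, r^2s, r^4s, r^6s, r^8s, r^10s, r^12s}; {e, r^2, r^4, r^6, r^8, r^10, r^12, rs, r^3s, r^5s, r^7s, r^9s, r^11s, r^13s}.
So G has 3 subgroups of order 14.

3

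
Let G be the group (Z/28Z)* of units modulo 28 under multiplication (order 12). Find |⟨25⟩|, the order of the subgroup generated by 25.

3

Compute successive powers of 25 mod 28: 25, 9, 1; 25^3 ≡ 1 (mod 28).
So |⟨25⟩| = 3.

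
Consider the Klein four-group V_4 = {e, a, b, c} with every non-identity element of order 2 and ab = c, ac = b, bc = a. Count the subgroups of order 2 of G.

3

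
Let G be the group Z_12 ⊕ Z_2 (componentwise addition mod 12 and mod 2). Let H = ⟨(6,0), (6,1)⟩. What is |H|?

|⟨(6,0)⟩| = 2 and |⟨(6,1)⟩| = 2, so |H| is a multiple of lcm(2, 2) = 2 and divides |G| = 24.
Closing under the operation: H = {(0,0), (0,1), (6,0), (6,1)}, so |H| = 4.

4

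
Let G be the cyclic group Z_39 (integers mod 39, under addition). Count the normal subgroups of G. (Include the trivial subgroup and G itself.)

4

G is abelian, so every subgroup is normal.
G has 4 subgroups in total, hence 4 normal subgroups.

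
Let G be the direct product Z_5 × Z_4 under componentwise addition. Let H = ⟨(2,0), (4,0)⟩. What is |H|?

|⟨(2,0)⟩| = 5 and |⟨(4,0)⟩| = 5, so |H| is a multiple of lcm(5, 5) = 5 and divides |G| = 20.
Closing under the operation: H = {(0,0), (1,0), (2,0), (3,0), (4,0)}, so |H| = 5.

5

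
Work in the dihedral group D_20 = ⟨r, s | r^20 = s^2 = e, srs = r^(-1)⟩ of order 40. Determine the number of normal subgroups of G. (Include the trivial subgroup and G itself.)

G has 48 subgroups. Checking conjugation-invariance by order — order 1: 1/1 normal; order 2: 1/21 normal; order 4: 1/11 normal; order 5: 1/1 normal; order 8: 0/5 normal; order 10: 1/5 normal; order 20: 3/3 normal; order 40: 1/1 normal.
Total normal subgroups: 9.

9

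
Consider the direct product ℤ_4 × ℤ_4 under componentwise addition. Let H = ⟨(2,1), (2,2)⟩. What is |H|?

8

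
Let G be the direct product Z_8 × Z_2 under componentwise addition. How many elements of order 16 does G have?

0

An element (a,b) has order lcm(ord(a), ord(b)); count pairs with lcm equal to 16.
Enumerating gives 0 such elements.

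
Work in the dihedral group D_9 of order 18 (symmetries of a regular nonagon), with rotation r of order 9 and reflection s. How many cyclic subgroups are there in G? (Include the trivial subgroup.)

A cyclic subgroup of order d is generated by each of its φ(d) elements of order d, so the cyclic subgroups of order d number (#elements of order d)/φ(d).
Cyclic subgroups by order — order 1: 1; order 2: 9; order 3: 1; order 9: 1.
Total: 12.

12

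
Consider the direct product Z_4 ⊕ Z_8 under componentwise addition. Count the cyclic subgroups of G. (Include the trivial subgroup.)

A cyclic subgroup of order d is generated by each of its φ(d) elements of order d, so the cyclic subgroups of order d number (#elements of order d)/φ(d).
Cyclic subgroups by order — order 1: 1; order 2: 3; order 4: 6; order 8: 4.
Total: 14.

14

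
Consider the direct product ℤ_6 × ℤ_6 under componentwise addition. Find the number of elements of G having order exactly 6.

An element (a,b) has order lcm(ord(a), ord(b)); count pairs with lcm equal to 6.
Enumerating gives 24 such elements.

24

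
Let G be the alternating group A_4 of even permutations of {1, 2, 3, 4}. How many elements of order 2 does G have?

The elements of order 2 are: (1 2)(3 4), (1 3)(2 4), (1 4)(2 3).
That's 3.

3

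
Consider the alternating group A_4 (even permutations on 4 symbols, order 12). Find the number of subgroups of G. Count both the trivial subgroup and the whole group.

|G| = 12, so by Lagrange every subgroup order divides 12. Divisors: 1, 2, 3, 4, 6, 12.
Subgroups by order — order 1: 1; order 2: 3; order 3: 4; order 4: 1; order 6: 0; order 12: 1.
Total: 1 + 3 + 4 + 1 + 0 + 1 = 10.

10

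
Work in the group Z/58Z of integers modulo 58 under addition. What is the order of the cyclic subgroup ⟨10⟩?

29

In Z/58Z, the order of an element a is n/gcd(a, n).
gcd(10, 58) = 2, so |⟨10⟩| = 58/2 = 29.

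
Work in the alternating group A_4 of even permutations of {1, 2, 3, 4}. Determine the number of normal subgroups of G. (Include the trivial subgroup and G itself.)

3

G has 10 subgroups. Checking conjugation-invariance by order — order 1: 1/1 normal; order 2: 0/3 normal; order 3: 0/4 normal; order 4: 1/1 normal; order 12: 1/1 normal.
Total normal subgroups: 3.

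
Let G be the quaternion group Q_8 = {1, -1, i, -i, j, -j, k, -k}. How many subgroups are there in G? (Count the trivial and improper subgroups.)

6

|G| = 8, so by Lagrange every subgroup order divides 8. Divisors: 1, 2, 4, 8.
Subgroups by order — order 1: 1; order 2: 1; order 4: 3; order 8: 1.
Total: 1 + 1 + 3 + 1 = 6.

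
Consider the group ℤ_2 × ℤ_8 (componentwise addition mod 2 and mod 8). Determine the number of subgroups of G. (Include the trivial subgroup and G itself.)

11

|G| = 16, so by Lagrange every subgroup order divides 16. Divisors: 1, 2, 4, 8, 16.
Subgroups by order — order 1: 1; order 2: 3; order 4: 3; order 8: 3; order 16: 1.
Total: 1 + 3 + 3 + 3 + 1 = 11.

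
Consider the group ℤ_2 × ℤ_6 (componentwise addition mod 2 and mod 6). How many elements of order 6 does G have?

An element (a,b) has order lcm(ord(a), ord(b)); count pairs with lcm equal to 6.
Enumerating gives 6 such elements.

6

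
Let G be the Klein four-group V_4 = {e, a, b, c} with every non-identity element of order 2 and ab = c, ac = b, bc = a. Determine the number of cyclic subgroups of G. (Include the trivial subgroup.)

Each element a generates a cyclic subgroup ⟨a⟩; distinct elements may generate the same one (a cyclic group of order d has φ(d) generators).
Cyclic subgroups by order — order 1: 1; order 2: 3.
Total: 4.

4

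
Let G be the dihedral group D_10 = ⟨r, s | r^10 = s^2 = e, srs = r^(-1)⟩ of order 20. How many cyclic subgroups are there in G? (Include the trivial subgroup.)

14

A cyclic subgroup of order d is generated by each of its φ(d) elements of order d, so the cyclic subgroups of order d number (#elements of order d)/φ(d).
Cyclic subgroups by order — order 1: 1; order 2: 11; order 5: 1; order 10: 1.
Total: 14.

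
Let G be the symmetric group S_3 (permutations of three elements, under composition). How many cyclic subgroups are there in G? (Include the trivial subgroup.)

Each element a generates a cyclic subgroup ⟨a⟩; distinct elements may generate the same one (a cyclic group of order d has φ(d) generators).
Cyclic subgroups by order — order 1: 1; order 2: 3; order 3: 1.
Total: 5.

5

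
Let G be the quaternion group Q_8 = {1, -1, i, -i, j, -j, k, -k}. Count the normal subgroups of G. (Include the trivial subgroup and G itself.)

G has 6 subgroups. Checking conjugation-invariance by order — order 1: 1/1 normal; order 2: 1/1 normal; order 4: 3/3 normal; order 8: 1/1 normal.
Total normal subgroups: 6.

6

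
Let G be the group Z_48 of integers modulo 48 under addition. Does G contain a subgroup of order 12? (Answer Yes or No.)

12 | 48. A subgroup of order 12 is {0, 4, 8, 12, 16, 20, 24, 28, 32, 36, 40, 44}.

Yes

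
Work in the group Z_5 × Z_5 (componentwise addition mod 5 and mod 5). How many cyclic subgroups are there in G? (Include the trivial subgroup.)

7

Each element a generates a cyclic subgroup ⟨a⟩; distinct elements may generate the same one (a cyclic group of order d has φ(d) generators).
Cyclic subgroups by order — order 1: 1; order 5: 6.
Total: 7.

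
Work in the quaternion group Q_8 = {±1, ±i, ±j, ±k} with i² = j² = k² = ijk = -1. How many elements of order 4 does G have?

6

The elements of order 4 are: i, -i, j, -j, k, -k.
That's 6.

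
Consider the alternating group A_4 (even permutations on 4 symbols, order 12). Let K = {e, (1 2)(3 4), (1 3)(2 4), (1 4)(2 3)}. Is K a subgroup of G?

Yes

|K| = 4 divides |G| = 12, consistent with Lagrange.
K contains the identity, every element's inverse is in K, and K is closed under ∘: it is a subgroup.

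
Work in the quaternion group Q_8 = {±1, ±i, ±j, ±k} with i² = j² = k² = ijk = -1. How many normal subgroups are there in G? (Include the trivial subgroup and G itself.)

6

G has 6 subgroups. Checking conjugation-invariance by order — order 1: 1/1 normal; order 2: 1/1 normal; order 4: 3/3 normal; order 8: 1/1 normal.
Total normal subgroups: 6.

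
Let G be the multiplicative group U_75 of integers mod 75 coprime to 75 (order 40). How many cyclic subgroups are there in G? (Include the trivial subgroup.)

12

A cyclic subgroup of order d is generated by each of its φ(d) elements of order d, so the cyclic subgroups of order d number (#elements of order d)/φ(d).
Cyclic subgroups by order — order 1: 1; order 2: 3; order 4: 2; order 5: 1; order 10: 3; order 20: 2.
Total: 12.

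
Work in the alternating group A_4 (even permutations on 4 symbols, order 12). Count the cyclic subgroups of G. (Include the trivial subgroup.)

Each element a generates a cyclic subgroup ⟨a⟩; distinct elements may generate the same one (a cyclic group of order d has φ(d) generators).
Cyclic subgroups by order — order 1: 1; order 2: 3; order 3: 4.
Total: 8.

8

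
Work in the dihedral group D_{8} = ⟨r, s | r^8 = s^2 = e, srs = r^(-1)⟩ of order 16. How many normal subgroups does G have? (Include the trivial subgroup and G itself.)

7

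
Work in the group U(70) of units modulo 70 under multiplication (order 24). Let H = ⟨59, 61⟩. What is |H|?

|⟨59⟩| = 6 and |⟨61⟩| = 6, so |H| is a multiple of lcm(6, 6) = 6 and divides |G| = 24.
Closing under the operation: H = {1, 9, 11, 19, 29, 31, 39, 41, 51, 59, 61, 69}, so |H| = 12.

12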